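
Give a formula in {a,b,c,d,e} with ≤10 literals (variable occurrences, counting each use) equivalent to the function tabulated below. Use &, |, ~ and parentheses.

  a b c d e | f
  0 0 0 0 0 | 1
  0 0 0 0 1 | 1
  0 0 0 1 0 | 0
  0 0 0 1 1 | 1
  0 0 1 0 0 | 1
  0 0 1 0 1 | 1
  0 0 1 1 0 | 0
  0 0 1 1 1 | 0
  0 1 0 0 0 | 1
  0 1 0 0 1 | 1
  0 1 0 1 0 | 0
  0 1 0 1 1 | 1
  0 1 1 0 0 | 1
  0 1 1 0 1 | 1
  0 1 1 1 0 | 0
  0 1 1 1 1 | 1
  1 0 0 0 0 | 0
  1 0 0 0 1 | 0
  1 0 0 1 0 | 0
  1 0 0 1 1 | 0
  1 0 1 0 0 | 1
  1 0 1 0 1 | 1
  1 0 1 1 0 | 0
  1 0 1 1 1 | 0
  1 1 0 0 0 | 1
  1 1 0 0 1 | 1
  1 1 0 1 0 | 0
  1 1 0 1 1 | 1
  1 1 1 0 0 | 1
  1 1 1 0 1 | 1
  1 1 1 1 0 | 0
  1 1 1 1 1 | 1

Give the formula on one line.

((((~c & ~a) | b) | ((c & (~d | ~e)) & ~b)) & (e | ~d))

  ~c = 11110000111100001111000011110000
  ~a = 11111111111111110000000000000000
  (~c & ~a) = 11110000111100000000000000000000
  ((~c & ~a) | b) = 11110000111111110000000011111111
  ~d = 11001100110011001100110011001100
  ~e = 10101010101010101010101010101010
  (~d | ~e) = 11101110111011101110111011101110
  (c & (~d | ~e)) = 00001110000011100000111000001110
  ~b = 11111111000000001111111100000000
  ((c & (~d | ~e)) & ~b) = 00001110000000000000111000000000
  (((~c & ~a) | b) | ((c & (~d | ~e)) & ~b)) = 11111110111111110000111011111111
  (e | ~d) = 11011101110111011101110111011101
  ((((~c & ~a) | b) | ((c & (~d | ~e)) & ~b)) & (e | ~d)) = 11011100110111010000110011011101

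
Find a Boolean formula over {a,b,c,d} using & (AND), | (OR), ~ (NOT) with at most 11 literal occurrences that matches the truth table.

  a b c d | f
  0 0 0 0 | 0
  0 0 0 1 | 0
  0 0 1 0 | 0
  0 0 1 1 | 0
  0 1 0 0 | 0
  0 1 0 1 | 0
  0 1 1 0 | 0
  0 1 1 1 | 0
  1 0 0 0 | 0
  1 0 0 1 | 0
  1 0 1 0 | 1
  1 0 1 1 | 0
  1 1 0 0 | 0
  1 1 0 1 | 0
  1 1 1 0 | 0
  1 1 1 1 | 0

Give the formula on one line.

(((a & (c | ~d)) & c) & ((~c | (b | ~d)) & ~b))

  ~d = 1010101010101010
  (c | ~d) = 1011101110111011
  (a & (c | ~d)) = 0000000010111011
  ((a & (c | ~d)) & c) = 0000000000110011
  ~c = 1100110011001100
  (b | ~d) = 1010111110101111
  (~c | (b | ~d)) = 1110111111101111
  ~b = 1111000011110000
  ((~c | (b | ~d)) & ~b) = 1110000011100000
  (((a & (c | ~d)) & c) & ((~c | (b | ~d)) & ~b)) = 0000000000100000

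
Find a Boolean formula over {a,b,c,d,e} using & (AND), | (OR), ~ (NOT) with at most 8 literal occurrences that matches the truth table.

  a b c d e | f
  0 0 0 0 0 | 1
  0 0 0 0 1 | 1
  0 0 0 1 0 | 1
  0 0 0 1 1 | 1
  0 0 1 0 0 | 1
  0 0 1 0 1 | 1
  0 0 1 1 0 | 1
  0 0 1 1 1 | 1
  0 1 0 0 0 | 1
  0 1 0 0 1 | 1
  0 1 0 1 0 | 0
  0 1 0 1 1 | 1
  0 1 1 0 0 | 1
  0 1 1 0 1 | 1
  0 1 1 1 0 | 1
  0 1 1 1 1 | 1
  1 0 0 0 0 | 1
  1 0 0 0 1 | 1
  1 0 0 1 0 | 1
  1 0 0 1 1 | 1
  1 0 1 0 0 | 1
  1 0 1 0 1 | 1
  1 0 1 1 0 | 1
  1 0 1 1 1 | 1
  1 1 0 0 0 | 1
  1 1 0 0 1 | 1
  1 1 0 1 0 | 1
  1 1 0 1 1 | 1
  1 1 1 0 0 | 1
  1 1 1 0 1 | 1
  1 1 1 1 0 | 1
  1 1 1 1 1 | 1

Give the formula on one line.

  (d | b) = 00110011111111110011001111111111
  ~d = 11001100110011001100110011001100
  (~d | c) = 11001111110011111100111111001111
  (a | (~d | c)) = 11001111110011111111111111111111
  ((d | b) & (a | (~d | c))) = 00000011110011110011001111111111
  (e | a) = 01010101010101011111111111111111
  ~b = 11111111000000001111111100000000
  ((e | a) | ~b) = 11111111010101011111111111111111
  (((d | b) & (a | (~d | c))) | ((e | a) | ~b)) = 11111111110111111111111111111111

(((d | b) & (a | (~d | c))) | ((e | a) | ~b))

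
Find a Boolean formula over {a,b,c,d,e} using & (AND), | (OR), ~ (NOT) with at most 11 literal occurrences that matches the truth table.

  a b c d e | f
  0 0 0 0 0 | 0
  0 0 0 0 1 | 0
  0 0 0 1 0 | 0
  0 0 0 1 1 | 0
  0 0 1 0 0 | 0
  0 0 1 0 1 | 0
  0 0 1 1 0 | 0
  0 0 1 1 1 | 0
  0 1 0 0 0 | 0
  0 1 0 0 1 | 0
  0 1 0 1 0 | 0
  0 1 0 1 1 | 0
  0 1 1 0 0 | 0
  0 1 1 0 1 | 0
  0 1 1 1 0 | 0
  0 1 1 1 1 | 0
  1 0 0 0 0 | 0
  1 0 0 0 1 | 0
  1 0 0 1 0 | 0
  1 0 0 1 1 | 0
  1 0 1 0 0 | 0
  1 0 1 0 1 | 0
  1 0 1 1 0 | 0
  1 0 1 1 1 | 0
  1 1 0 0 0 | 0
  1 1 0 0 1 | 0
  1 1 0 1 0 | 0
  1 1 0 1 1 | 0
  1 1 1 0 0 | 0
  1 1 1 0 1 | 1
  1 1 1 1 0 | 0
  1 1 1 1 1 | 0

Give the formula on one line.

((((~d & a) & c) & (b & a)) & (((e | d) & ~b) | e))

  ~d = 11001100110011001100110011001100
  (~d & a) = 00000000000000001100110011001100
  ((~d & a) & c) = 00000000000000000000110000001100
  (b & a) = 00000000000000000000000011111111
  (((~d & a) & c) & (b & a)) = 00000000000000000000000000001100
  (e | d) = 01110111011101110111011101110111
  ~b = 11111111000000001111111100000000
  ((e | d) & ~b) = 01110111000000000111011100000000
  (((e | d) & ~b) | e) = 01110111010101010111011101010101
  ((((~d & a) & c) & (b & a)) & (((e | d) & ~b) | e)) = 00000000000000000000000000000100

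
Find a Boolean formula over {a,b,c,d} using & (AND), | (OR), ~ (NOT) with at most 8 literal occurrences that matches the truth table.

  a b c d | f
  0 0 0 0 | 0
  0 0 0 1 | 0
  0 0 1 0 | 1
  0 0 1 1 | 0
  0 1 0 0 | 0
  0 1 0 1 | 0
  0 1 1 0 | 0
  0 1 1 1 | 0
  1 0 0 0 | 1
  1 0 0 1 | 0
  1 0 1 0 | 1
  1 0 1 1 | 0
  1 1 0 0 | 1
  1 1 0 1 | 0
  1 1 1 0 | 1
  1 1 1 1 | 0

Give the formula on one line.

((((a | (~b & c)) | d) & ((~d | b) | ~a)) & ~d)

  ~b = 1111000011110000
  (~b & c) = 0011000000110000
  (a | (~b & c)) = 0011000011111111
  ((a | (~b & c)) | d) = 0111010111111111
  ~d = 1010101010101010
  (~d | b) = 1010111110101111
  ~a = 1111111100000000
  ((~d | b) | ~a) = 1111111110101111
  (((a | (~b & c)) | d) & ((~d | b) | ~a)) = 0111010110101111
  ((((a | (~b & c)) | d) & ((~d | b) | ~a)) & ~d) = 0010000010101010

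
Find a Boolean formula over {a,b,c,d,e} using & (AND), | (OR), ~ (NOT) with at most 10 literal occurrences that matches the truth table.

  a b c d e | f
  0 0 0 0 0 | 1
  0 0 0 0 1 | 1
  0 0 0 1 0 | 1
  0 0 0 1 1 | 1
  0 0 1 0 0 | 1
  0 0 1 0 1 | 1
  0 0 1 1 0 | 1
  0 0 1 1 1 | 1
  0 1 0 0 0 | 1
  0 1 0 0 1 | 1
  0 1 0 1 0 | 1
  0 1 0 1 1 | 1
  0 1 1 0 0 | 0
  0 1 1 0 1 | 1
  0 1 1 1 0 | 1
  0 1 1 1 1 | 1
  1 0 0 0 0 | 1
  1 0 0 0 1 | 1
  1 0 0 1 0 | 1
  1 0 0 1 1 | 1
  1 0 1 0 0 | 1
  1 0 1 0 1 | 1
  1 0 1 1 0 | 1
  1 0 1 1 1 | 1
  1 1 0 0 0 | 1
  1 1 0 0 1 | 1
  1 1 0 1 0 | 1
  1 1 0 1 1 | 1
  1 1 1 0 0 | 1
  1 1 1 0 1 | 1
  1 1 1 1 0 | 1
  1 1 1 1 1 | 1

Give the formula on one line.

  ~d = 11001100110011001100110011001100
  (~d & e) = 01000100010001000100010001000100
  ~a = 11111111111111110000000000000000
  ~b = 11111111000000001111111100000000
  ~c = 11110000111100001111000011110000
  (~b | ~c) = 11111111111100001111111111110000
  (~a & (~b | ~c)) = 11111111111100000000000000000000
  ((~a & (~b | ~c)) | a) = 11111111111100001111111111111111
  ((~d & e) | ((~a & (~b | ~c)) | a)) = 11111111111101001111111111111111
  (((~d & e) | ((~a & (~b | ~c)) | a)) | d) = 11111111111101111111111111111111

(((~d & e) | ((~a & (~b | ~c)) | a)) | d)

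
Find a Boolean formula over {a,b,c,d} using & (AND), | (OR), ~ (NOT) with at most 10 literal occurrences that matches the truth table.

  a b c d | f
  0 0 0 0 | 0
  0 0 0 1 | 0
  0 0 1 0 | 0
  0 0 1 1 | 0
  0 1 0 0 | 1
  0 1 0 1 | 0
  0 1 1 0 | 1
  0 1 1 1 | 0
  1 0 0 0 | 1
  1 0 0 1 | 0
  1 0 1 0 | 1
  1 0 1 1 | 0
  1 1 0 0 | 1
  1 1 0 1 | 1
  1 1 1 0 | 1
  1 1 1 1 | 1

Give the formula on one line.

((((a & ~d) & ~b) | (~d & ((b | d) & ~a))) | (b & a))

  ~d = 1010101010101010
  (a & ~d) = 0000000010101010
  ~b = 1111000011110000
  ((a & ~d) & ~b) = 0000000010100000
  (b | d) = 0101111101011111
  ~a = 1111111100000000
  ((b | d) & ~a) = 0101111100000000
  (~d & ((b | d) & ~a)) = 0000101000000000
  (((a & ~d) & ~b) | (~d & ((b | d) & ~a))) = 0000101010100000
  (b & a) = 0000000000001111
  ((((a & ~d) & ~b) | (~d & ((b | d) & ~a))) | (b & a)) = 0000101010101111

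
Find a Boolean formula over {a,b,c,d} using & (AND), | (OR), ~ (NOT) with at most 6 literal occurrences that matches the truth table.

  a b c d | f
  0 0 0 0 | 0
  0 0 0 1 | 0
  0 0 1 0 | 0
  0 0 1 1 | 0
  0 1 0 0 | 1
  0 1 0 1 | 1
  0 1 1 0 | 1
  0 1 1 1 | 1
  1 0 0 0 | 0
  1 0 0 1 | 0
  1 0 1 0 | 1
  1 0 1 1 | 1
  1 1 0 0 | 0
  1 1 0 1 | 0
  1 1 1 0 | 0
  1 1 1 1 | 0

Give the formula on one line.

  (a & c) = 0000000000110011
  ~b = 1111000011110000
  ((a & c) & ~b) = 0000000000110000
  ~a = 1111111100000000
  (~a & b) = 0000111100000000
  (((a & c) & ~b) | (~a & b)) = 0000111100110000

(((a & c) & ~b) | (~a & b))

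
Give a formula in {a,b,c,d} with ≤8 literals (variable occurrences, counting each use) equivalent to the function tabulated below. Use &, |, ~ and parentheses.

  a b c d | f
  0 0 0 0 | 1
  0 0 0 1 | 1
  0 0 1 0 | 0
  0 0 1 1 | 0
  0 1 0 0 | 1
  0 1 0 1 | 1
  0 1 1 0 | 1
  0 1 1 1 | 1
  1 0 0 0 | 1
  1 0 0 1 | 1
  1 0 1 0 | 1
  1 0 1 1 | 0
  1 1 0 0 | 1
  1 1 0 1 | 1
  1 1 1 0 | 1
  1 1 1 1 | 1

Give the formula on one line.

  ~c = 1100110011001100
  (c & a) = 0000000000110011
  (~c | (c & a)) = 1100110011111111
  ~d = 1010101010101010
  ((~c | (c & a)) & ~d) = 1000100010101010
  (b | ~c) = 1100111111001111
  (((~c | (c & a)) & ~d) | (b | ~c)) = 1100111111101111

(((~c | (c & a)) & ~d) | (b | ~c))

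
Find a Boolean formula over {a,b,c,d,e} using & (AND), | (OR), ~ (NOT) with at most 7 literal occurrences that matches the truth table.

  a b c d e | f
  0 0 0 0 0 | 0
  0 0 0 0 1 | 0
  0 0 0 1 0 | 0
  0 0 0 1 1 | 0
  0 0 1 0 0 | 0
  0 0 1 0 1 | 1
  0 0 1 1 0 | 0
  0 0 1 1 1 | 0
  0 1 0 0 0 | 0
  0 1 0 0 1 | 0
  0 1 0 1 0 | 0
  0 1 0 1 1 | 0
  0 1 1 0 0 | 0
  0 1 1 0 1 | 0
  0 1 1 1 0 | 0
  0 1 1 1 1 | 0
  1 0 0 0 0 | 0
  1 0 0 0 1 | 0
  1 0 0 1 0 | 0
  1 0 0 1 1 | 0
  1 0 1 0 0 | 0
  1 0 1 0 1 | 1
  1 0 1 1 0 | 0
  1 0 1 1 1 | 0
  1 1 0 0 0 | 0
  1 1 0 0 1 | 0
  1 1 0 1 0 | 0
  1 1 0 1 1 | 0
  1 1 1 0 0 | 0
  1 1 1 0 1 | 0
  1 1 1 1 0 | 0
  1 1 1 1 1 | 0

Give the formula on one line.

  ~b = 11111111000000001111111100000000
  (e & ~b) = 01010101000000000101010100000000
  ((e & ~b) & c) = 00000101000000000000010100000000
  ~d = 11001100110011001100110011001100
  (((e & ~b) & c) & ~d) = 00000100000000000000010000000000

(((e & ~b) & c) & ~d)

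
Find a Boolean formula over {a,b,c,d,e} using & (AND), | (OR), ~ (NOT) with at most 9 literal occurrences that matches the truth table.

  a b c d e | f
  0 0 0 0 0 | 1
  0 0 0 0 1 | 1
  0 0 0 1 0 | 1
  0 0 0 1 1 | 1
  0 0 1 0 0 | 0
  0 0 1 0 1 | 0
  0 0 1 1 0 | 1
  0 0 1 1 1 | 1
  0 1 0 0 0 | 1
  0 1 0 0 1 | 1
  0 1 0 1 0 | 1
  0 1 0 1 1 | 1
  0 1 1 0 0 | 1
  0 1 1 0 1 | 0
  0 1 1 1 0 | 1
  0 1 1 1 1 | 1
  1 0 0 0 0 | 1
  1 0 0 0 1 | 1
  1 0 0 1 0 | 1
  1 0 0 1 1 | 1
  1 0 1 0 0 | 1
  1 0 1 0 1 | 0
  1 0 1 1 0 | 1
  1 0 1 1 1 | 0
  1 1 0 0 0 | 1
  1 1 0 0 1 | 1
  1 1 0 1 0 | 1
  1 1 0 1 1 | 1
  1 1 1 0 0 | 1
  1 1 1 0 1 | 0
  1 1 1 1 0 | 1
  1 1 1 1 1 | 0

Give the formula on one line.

((~e & (b | a)) | ((~a & d) | ~c))

  ~e = 10101010101010101010101010101010
  (b | a) = 00000000111111111111111111111111
  (~e & (b | a)) = 00000000101010101010101010101010
  ~a = 11111111111111110000000000000000
  (~a & d) = 00110011001100110000000000000000
  ~c = 11110000111100001111000011110000
  ((~a & d) | ~c) = 11110011111100111111000011110000
  ((~e & (b | a)) | ((~a & d) | ~c)) = 11110011111110111111101011111010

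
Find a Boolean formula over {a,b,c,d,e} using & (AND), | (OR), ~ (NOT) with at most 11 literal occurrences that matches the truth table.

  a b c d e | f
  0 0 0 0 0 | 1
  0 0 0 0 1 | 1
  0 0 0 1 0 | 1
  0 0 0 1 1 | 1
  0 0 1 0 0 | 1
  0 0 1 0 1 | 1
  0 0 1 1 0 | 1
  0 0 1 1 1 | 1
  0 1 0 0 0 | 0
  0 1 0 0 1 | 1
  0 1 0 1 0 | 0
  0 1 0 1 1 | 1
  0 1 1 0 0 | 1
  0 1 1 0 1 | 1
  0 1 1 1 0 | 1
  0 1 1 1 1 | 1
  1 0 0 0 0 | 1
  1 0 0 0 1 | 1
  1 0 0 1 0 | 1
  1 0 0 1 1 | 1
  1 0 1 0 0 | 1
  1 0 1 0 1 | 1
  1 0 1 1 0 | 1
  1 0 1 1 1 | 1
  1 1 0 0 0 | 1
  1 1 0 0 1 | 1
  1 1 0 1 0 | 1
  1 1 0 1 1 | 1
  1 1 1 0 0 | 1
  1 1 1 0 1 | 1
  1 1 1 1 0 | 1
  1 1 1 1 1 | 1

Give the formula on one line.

  ~c = 11110000111100001111000011110000
  (d & ~c) = 00110000001100000011000000110000
  (c | a) = 00001111000011111111111111111111
  ((d & ~c) & (c | a)) = 00000000000000000011000000110000
  (((d & ~c) & (c | a)) | c) = 00001111000011110011111100111111
  ~b = 11111111000000001111111100000000
  ((((d & ~c) & (c | a)) | c) | ~b) = 11111111000011111111111100111111
  (a | ((((d & ~c) & (c | a)) | c) | ~b)) = 11111111000011111111111111111111
  ((a | ((((d & ~c) & (c | a)) | c) | ~b)) | e) = 11111111010111111111111111111111

((a | ((((d & ~c) & (c | a)) | c) | ~b)) | e)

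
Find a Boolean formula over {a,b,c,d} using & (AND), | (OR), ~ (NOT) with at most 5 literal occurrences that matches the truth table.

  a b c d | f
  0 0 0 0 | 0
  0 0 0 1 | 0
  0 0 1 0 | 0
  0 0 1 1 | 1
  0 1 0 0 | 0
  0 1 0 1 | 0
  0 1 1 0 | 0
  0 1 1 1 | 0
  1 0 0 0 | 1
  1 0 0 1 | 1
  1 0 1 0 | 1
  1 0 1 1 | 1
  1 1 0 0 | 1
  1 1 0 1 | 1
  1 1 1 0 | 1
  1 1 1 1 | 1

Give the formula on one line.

  ~b = 1111000011110000
  (d & ~b) = 0101000001010000
  ~d = 1010101010101010
  (c | ~d) = 1011101110111011
  ((d & ~b) & (c | ~d)) = 0001000000010000
  (a | ((d & ~b) & (c | ~d))) = 0001000011111111

(a | ((d & ~b) & (c | ~d)))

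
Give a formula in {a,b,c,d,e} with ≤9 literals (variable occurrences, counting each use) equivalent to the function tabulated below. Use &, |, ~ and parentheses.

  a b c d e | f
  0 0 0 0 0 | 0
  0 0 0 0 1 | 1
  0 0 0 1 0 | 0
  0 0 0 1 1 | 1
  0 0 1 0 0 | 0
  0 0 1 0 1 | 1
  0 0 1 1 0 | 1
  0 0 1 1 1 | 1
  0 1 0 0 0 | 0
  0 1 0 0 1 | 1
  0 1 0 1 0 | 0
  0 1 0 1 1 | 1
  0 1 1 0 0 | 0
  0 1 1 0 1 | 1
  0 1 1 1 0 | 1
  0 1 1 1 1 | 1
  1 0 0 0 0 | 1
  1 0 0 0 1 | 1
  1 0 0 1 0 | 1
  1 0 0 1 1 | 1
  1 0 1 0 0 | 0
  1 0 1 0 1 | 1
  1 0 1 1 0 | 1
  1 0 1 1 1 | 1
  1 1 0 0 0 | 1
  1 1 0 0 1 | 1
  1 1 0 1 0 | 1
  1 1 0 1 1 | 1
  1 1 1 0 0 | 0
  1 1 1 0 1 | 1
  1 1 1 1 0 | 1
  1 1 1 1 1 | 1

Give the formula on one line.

  (c & d) = 00000011000000110000001100000011
  ~c = 11110000111100001111000011110000
  (d | ~c) = 11110011111100111111001111110011
  (a & (d | ~c)) = 00000000000000001111001111110011
  (e | (a & (d | ~c))) = 01010101010101011111011111110111
  ((c & d) | (e | (a & (d | ~c)))) = 01010111010101111111011111110111

((c & d) | (e | (a & (d | ~c))))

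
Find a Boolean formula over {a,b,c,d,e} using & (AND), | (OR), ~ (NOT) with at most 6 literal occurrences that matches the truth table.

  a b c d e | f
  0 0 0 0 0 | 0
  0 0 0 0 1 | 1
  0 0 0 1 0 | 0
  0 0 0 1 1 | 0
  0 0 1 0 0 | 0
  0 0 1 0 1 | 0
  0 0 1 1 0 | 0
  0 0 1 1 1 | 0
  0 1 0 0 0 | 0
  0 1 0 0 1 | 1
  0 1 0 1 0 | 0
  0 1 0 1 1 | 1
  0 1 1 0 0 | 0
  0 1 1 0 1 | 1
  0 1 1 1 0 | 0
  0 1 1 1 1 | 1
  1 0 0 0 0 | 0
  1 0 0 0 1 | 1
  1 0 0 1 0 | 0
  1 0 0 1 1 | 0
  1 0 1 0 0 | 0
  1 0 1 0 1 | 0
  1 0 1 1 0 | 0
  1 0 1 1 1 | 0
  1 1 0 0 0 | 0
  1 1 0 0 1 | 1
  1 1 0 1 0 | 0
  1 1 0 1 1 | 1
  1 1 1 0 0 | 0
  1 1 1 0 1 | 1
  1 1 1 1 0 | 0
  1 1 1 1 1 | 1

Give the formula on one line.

(e & (b | ((~d | b) & (~c & ~b))))

  ~d = 11001100110011001100110011001100
  (~d | b) = 11001100111111111100110011111111
  ~c = 11110000111100001111000011110000
  ~b = 11111111000000001111111100000000
  (~c & ~b) = 11110000000000001111000000000000
  ((~d | b) & (~c & ~b)) = 11000000000000001100000000000000
  (b | ((~d | b) & (~c & ~b))) = 11000000111111111100000011111111
  (e & (b | ((~d | b) & (~c & ~b)))) = 01000000010101010100000001010101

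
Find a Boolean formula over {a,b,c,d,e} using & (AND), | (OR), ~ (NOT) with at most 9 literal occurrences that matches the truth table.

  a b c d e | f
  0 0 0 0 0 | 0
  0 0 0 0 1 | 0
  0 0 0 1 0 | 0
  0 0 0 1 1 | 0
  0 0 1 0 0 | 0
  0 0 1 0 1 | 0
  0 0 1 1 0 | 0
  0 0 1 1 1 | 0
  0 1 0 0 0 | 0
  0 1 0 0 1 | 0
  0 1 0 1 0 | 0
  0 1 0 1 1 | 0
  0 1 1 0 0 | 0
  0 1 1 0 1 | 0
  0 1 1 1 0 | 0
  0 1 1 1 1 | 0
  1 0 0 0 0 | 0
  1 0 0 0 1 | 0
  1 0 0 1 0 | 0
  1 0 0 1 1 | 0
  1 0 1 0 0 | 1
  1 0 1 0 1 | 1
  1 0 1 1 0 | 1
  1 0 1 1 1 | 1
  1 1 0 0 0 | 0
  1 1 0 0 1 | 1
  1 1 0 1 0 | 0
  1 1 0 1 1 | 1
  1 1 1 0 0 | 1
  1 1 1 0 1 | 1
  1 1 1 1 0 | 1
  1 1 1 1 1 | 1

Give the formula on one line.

  (c & a) = 00000000000000000000111100001111
  ~c = 11110000111100001111000011110000
  (e & ~c) = 01010000010100000101000001010000
  ((e & ~c) | c) = 01011111010111110101111101011111
  (((e & ~c) | c) & a) = 00000000000000000101111101011111
  (b & (((e & ~c) | c) & a)) = 00000000000000000000000001011111
  ((c & a) | (b & (((e & ~c) | c) & a))) = 00000000000000000000111101011111

((c & a) | (b & (((e & ~c) | c) & a)))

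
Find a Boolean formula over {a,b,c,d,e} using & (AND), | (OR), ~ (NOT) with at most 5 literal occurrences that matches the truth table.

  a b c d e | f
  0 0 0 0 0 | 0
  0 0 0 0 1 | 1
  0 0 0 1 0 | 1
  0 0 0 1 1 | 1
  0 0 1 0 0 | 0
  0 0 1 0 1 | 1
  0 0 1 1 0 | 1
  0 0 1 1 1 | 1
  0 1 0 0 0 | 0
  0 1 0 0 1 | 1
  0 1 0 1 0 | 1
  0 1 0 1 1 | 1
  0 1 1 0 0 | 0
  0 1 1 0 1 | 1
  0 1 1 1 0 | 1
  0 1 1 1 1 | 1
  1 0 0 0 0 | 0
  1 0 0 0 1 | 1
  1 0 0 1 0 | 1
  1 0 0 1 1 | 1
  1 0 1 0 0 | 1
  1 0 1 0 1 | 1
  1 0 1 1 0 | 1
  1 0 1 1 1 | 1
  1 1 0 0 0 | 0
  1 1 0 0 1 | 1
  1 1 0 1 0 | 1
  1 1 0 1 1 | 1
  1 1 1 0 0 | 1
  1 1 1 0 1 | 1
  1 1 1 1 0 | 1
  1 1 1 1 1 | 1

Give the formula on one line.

  (c & a) = 00000000000000000000111100001111
  (d | (c & a)) = 00110011001100110011111100111111
  ((d | (c & a)) | e) = 01110111011101110111111101111111

((d | (c & a)) | e)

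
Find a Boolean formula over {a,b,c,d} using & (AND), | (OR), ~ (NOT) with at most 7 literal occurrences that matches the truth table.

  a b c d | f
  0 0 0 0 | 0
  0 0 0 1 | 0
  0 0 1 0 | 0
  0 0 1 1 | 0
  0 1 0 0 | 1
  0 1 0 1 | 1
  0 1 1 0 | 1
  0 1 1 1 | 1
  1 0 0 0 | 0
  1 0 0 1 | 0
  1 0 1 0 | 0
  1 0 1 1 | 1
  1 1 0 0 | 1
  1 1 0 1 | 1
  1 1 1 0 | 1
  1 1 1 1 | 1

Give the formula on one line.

((d & (c & a)) | b)

  (c & a) = 0000000000110011
  (d & (c & a)) = 0000000000010001
  ((d & (c & a)) | b) = 0000111100011111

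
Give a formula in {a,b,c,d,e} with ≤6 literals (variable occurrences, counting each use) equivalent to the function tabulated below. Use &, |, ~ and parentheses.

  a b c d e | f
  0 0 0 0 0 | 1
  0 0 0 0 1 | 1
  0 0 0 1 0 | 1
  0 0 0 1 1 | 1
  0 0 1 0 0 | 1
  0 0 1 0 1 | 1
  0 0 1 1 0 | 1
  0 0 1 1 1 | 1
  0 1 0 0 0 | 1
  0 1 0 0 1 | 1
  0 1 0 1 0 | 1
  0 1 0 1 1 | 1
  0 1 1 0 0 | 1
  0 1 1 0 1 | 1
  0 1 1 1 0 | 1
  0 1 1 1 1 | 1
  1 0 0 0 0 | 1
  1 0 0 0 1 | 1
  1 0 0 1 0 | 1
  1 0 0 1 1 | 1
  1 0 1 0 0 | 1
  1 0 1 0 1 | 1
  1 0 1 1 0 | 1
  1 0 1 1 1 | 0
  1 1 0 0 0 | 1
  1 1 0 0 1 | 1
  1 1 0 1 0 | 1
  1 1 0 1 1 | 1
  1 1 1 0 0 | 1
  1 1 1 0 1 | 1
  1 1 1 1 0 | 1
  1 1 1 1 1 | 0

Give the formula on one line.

((~c | ((~b | e) & ~a)) | (~e | ~d))

  ~c = 11110000111100001111000011110000
  ~b = 11111111000000001111111100000000
  (~b | e) = 11111111010101011111111101010101
  ~a = 11111111111111110000000000000000
  ((~b | e) & ~a) = 11111111010101010000000000000000
  (~c | ((~b | e) & ~a)) = 11111111111101011111000011110000
  ~e = 10101010101010101010101010101010
  ~d = 11001100110011001100110011001100
  (~e | ~d) = 11101110111011101110111011101110
  ((~c | ((~b | e) & ~a)) | (~e | ~d)) = 11111111111111111111111011111110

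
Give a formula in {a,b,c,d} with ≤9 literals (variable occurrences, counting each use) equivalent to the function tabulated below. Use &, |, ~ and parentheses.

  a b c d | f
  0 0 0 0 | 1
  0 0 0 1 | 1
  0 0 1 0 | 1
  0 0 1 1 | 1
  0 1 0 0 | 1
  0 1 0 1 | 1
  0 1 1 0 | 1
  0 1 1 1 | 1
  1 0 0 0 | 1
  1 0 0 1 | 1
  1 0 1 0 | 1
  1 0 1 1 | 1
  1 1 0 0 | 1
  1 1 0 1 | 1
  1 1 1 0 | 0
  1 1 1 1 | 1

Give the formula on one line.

  ~b = 1111000011110000
  (~b & c) = 0011000000110000
  (d | (~b & c)) = 0111010101110101
  ~c = 1100110011001100
  (b | ~c) = 1100111111001111
  (d | ~c) = 1101110111011101
  ((b | ~c) & (d | ~c)) = 1100110111001101
  ~a = 1111111100000000
  (((b | ~c) & (d | ~c)) | ~a) = 1111111111001101
  ((d | (~b & c)) | (((b | ~c) & (d | ~c)) | ~a)) = 1111111111111101

((d | (~b & c)) | (((b | ~c) & (d | ~c)) | ~a))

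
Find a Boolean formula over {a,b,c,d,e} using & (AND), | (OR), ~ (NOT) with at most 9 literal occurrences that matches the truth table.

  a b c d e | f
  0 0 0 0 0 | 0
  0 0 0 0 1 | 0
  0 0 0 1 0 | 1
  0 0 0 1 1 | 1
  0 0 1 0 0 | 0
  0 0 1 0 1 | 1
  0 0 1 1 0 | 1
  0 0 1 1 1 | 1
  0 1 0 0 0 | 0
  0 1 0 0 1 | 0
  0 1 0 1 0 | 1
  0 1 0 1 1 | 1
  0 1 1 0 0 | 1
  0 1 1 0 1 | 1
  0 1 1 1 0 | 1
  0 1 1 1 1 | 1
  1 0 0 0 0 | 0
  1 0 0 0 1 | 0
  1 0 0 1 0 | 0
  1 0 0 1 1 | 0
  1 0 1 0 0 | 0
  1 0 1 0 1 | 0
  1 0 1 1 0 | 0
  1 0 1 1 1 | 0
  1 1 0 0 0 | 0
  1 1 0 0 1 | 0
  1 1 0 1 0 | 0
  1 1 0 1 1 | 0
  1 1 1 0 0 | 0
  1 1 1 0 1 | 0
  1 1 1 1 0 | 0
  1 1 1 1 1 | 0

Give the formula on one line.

  (c & e) = 00000101000001010000010100000101
  ~d = 11001100110011001100110011001100
  ((c & e) & ~d) = 00000100000001000000010000000100
  (c & b) = 00000000000011110000000000001111
  (((c & e) & ~d) | (c & b)) = 00000100000011110000010000001111
  ((((c & e) & ~d) | (c & b)) | d) = 00110111001111110011011100111111
  ~a = 11111111111111110000000000000000
  (((((c & e) & ~d) | (c & b)) | d) & ~a) = 00110111001111110000000000000000

(((((c & e) & ~d) | (c & b)) | d) & ~a)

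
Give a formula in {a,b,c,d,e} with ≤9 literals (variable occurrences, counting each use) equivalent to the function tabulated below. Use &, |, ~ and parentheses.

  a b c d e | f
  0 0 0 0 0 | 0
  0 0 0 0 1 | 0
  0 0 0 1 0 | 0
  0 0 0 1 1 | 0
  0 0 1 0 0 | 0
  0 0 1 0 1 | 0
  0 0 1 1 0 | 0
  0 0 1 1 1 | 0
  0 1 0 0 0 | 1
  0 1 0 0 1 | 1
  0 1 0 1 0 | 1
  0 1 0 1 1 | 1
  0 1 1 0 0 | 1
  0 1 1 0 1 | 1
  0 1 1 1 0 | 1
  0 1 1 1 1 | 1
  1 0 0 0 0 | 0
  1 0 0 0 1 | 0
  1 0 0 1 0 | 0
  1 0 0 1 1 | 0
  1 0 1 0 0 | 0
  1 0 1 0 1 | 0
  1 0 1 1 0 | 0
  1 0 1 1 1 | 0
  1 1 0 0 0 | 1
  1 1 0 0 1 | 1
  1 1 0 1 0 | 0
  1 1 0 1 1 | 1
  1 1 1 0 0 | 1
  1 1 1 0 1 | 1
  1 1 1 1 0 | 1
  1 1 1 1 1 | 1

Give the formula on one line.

  (b & c) = 00000000000011110000000000001111
  ((b & c) | e) = 01010101010111110101010101011111
  ~a = 11111111111111110000000000000000
  ~b = 11111111000000001111111100000000
  (~a | ~b) = 11111111111111111111111100000000
  ~e = 10101010101010101010101010101010
  (~b | ~e) = 11111111101010101111111110101010
  ~d = 11001100110011001100110011001100
  ((~b | ~e) & ~d) = 11001100100010001100110010001000
  ((~a | ~b) | ((~b | ~e) & ~d)) = 11111111111111111111111110001000
  (((b & c) | e) | ((~a | ~b) | ((~b | ~e) & ~d))) = 11111111111111111111111111011111
  (b & (((b & c) | e) | ((~a | ~b) | ((~b | ~e) & ~d)))) = 00000000111111110000000011011111

(b & (((b & c) | e) | ((~a | ~b) | ((~b | ~e) & ~d))))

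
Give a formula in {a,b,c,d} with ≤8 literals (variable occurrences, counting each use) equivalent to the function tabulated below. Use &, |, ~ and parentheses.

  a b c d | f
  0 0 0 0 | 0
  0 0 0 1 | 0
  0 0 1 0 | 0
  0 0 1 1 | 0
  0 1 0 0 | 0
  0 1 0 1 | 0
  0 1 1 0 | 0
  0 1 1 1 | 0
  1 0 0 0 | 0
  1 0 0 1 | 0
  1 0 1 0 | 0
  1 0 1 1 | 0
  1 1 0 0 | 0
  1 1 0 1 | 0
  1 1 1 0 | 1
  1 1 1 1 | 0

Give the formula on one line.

  ~d = 1010101010101010
  (a & ~d) = 0000000010101010
  ((a & ~d) & c) = 0000000000100010
  (b & ~d) = 0000101000001010
  ~c = 1100110011001100
  ~a = 1111111100000000
  (~c & ~a) = 1100110000000000
  ((b & ~d) | (~c & ~a)) = 1100111000001010
  (((a & ~d) & c) & ((b & ~d) | (~c & ~a))) = 0000000000000010

(((a & ~d) & c) & ((b & ~d) | (~c & ~a)))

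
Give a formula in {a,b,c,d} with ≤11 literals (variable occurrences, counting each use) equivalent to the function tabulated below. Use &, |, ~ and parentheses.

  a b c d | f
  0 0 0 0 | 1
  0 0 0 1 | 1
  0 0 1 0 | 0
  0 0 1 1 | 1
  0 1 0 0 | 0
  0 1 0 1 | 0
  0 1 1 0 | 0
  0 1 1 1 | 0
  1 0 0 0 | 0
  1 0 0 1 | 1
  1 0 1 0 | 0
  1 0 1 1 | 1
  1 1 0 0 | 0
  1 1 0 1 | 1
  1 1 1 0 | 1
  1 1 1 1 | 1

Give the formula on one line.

  (b & a) = 0000000000001111
  (c & (b & a)) = 0000000000000011
  ~c = 1100110011001100
  ~a = 1111111100000000
  (~c & ~a) = 1100110000000000
  (d | (~c & ~a)) = 1101110101010101
  ~b = 1111000011110000
  (a | ~b) = 1111000011111111
  ((d | (~c & ~a)) & (a | ~b)) = 1101000001010101
  ((c & (b & a)) | ((d | (~c & ~a)) & (a | ~b))) = 1101000001010111

((c & (b & a)) | ((d | (~c & ~a)) & (a | ~b)))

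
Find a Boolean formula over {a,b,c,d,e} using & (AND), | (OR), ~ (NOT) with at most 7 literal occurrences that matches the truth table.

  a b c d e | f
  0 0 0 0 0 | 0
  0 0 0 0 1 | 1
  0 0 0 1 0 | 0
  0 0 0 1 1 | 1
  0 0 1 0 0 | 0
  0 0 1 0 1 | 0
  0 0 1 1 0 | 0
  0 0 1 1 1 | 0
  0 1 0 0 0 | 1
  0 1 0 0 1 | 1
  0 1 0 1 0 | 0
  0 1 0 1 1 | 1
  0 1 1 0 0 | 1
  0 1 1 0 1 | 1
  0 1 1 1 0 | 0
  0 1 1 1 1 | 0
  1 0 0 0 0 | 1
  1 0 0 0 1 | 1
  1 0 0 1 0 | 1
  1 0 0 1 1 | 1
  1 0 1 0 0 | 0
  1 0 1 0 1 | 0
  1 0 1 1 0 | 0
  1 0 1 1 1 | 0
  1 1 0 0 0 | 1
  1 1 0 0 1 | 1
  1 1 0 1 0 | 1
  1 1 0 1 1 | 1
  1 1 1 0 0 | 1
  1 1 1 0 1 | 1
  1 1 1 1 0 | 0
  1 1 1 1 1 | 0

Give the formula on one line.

((b & ~d) | (~c & (e | a)))

  ~d = 11001100110011001100110011001100
  (b & ~d) = 00000000110011000000000011001100
  ~c = 11110000111100001111000011110000
  (e | a) = 01010101010101011111111111111111
  (~c & (e | a)) = 01010000010100001111000011110000
  ((b & ~d) | (~c & (e | a))) = 01010000110111001111000011111100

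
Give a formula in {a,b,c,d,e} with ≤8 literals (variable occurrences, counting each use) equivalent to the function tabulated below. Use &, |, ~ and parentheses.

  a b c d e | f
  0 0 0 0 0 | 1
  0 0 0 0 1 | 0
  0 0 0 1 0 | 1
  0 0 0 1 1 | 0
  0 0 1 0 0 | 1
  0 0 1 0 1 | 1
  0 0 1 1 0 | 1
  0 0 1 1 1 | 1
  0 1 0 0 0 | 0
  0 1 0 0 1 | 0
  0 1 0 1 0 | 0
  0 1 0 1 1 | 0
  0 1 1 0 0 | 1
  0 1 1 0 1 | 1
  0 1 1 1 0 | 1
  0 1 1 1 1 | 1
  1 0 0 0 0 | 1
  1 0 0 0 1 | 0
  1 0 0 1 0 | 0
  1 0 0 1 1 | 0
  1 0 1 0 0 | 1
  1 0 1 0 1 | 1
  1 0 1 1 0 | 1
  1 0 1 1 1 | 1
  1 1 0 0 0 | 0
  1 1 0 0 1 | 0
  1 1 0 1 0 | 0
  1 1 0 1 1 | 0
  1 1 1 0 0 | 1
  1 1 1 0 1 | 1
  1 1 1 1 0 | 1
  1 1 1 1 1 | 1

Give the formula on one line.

(c | ((~a | ~d) & (~b & ~e)))

  ~a = 11111111111111110000000000000000
  ~d = 11001100110011001100110011001100
  (~a | ~d) = 11111111111111111100110011001100
  ~b = 11111111000000001111111100000000
  ~e = 10101010101010101010101010101010
  (~b & ~e) = 10101010000000001010101000000000
  ((~a | ~d) & (~b & ~e)) = 10101010000000001000100000000000
  (c | ((~a | ~d) & (~b & ~e))) = 10101111000011111000111100001111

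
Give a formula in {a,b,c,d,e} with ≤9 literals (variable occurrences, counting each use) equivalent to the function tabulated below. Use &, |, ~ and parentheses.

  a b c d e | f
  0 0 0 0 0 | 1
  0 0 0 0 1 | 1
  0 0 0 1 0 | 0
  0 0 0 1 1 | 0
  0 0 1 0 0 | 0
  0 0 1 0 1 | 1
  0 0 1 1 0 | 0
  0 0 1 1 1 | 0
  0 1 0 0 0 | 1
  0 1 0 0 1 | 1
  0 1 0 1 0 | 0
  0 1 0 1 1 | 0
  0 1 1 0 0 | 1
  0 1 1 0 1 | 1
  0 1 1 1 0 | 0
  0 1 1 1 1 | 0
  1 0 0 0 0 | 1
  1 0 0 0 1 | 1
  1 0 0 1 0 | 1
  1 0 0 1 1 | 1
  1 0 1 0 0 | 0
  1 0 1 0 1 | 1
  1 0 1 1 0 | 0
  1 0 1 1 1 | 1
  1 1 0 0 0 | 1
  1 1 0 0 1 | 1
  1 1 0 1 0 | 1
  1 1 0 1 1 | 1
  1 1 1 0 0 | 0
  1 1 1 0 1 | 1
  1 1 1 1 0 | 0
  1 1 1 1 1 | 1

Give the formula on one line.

  ~d = 11001100110011001100110011001100
  (a | ~d) = 11001100110011001111111111111111
  ~c = 11110000111100001111000011110000
  (e | ~c) = 11110101111101011111010111110101
  ~a = 11111111111111110000000000000000
  (b & ~a) = 00000000111111110000000000000000
  ((e | ~c) | (b & ~a)) = 11110101111111111111010111110101
  ((a | ~d) & ((e | ~c) | (b & ~a))) = 11000100110011001111010111110101

((a | ~d) & ((e | ~c) | (b & ~a)))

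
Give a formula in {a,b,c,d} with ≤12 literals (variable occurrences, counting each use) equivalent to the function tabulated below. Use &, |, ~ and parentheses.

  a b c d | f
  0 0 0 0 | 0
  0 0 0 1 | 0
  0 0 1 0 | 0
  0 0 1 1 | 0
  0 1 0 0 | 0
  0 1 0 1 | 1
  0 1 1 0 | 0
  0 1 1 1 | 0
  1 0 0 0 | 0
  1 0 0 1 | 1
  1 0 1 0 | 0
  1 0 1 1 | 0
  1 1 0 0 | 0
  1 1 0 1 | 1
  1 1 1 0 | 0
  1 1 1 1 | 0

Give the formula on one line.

(((~a | (d | c)) & ~c) & ((d | (~b | a)) & (a | b)))

  ~a = 1111111100000000
  (d | c) = 0111011101110111
  (~a | (d | c)) = 1111111101110111
  ~c = 1100110011001100
  ((~a | (d | c)) & ~c) = 1100110001000100
  ~b = 1111000011110000
  (~b | a) = 1111000011111111
  (d | (~b | a)) = 1111010111111111
  (a | b) = 0000111111111111
  ((d | (~b | a)) & (a | b)) = 0000010111111111
  (((~a | (d | c)) & ~c) & ((d | (~b | a)) & (a | b))) = 0000010001000100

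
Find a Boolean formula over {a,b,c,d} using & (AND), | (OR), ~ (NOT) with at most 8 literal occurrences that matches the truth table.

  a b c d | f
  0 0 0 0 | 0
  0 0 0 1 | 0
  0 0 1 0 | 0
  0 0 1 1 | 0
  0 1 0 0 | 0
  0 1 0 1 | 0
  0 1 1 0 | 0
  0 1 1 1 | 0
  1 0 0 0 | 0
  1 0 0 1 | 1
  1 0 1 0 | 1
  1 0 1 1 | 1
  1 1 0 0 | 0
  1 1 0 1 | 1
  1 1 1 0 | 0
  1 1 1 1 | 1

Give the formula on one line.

(((d | ~b) | ~a) & (a & (c | d)))

  ~b = 1111000011110000
  (d | ~b) = 1111010111110101
  ~a = 1111111100000000
  ((d | ~b) | ~a) = 1111111111110101
  (c | d) = 0111011101110111
  (a & (c | d)) = 0000000001110111
  (((d | ~b) | ~a) & (a & (c | d))) = 0000000001110101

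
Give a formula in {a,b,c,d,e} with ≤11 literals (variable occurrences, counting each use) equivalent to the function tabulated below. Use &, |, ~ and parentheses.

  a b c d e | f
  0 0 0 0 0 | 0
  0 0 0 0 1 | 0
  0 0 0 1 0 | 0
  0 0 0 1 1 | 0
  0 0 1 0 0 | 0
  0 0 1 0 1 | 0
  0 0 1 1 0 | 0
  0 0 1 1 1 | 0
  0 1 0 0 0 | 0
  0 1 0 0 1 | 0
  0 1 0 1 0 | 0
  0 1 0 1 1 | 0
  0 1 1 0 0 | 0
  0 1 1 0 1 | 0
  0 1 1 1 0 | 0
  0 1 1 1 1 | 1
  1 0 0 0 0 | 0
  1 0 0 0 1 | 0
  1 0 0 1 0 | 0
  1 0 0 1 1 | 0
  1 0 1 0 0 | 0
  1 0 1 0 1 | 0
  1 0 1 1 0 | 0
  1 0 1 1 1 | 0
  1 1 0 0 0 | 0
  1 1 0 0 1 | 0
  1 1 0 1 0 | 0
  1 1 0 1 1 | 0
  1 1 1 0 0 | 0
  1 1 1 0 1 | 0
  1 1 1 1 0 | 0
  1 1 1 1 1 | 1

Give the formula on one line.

  (d & c) = 00000011000000110000001100000011
  ~e = 10101010101010101010101010101010
  ~b = 11111111000000001111111100000000
  (~b & c) = 00001111000000000000111100000000
  (~e & (~b & c)) = 00001010000000000000101000000000
  ((d & c) | (~e & (~b & c))) = 00001011000000110000101100000011
  (e & ((d & c) | (~e & (~b & c)))) = 00000001000000010000000100000001
  (~e | b) = 10101010111111111010101011111111
  ((e & ((d & c) | (~e & (~b & c)))) & (~e | b)) = 00000000000000010000000000000001

((e & ((d & c) | (~e & (~b & c)))) & (~e | b))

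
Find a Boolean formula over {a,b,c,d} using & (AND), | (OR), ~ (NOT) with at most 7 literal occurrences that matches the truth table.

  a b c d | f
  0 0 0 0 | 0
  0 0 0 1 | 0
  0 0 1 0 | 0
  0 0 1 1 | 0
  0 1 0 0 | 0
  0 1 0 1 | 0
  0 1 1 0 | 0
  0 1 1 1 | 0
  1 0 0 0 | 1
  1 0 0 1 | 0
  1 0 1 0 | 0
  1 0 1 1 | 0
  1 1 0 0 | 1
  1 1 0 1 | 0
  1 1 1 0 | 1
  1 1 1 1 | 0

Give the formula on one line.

  ~c = 1100110011001100
  (~c | b) = 1100111111001111
  ~d = 1010101010101010
  (c | ~d) = 1011101110111011
  ((~c | b) & (c | ~d)) = 1000101110001011
  ~b = 1111000011110000
  (~b | ~d) = 1111101011111010
  (((~c | b) & (c | ~d)) & (~b | ~d)) = 1000101010001010
  (a & (((~c | b) & (c | ~d)) & (~b | ~d))) = 0000000010001010

(a & (((~c | b) & (c | ~d)) & (~b | ~d)))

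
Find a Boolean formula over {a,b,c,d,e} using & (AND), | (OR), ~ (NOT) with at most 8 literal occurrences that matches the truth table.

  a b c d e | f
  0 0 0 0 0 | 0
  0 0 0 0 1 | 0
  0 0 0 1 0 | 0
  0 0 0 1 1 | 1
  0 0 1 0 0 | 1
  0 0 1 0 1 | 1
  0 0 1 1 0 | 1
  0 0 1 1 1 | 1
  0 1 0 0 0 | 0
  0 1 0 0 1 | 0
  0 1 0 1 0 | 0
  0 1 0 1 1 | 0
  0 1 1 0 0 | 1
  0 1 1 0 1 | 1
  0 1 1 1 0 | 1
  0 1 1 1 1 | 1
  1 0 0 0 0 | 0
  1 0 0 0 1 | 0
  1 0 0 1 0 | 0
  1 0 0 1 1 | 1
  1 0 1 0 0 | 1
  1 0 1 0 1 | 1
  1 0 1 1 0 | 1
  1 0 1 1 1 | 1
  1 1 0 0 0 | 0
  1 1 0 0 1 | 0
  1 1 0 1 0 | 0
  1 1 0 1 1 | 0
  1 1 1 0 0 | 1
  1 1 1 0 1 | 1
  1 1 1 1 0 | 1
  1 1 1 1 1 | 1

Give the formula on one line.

(c | ((~b & (d & e)) | ((~e & (e | c)) & a)))

  ~b = 11111111000000001111111100000000
  (d & e) = 00010001000100010001000100010001
  (~b & (d & e)) = 00010001000000000001000100000000
  ~e = 10101010101010101010101010101010
  (e | c) = 01011111010111110101111101011111
  (~e & (e | c)) = 00001010000010100000101000001010
  ((~e & (e | c)) & a) = 00000000000000000000101000001010
  ((~b & (d & e)) | ((~e & (e | c)) & a)) = 00010001000000000001101100001010
  (c | ((~b & (d & e)) | ((~e & (e | c)) & a))) = 00011111000011110001111100001111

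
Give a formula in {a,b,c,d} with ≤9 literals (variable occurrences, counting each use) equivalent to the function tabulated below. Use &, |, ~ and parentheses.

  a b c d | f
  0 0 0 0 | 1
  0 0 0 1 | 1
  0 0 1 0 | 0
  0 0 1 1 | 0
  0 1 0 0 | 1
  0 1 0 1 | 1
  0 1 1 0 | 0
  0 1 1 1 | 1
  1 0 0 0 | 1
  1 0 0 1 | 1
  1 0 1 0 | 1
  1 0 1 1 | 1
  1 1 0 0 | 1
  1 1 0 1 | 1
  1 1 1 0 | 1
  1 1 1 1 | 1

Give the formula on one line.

((((d & b) | (~c & b)) | a) | ~c)

  (d & b) = 0000010100000101
  ~c = 1100110011001100
  (~c & b) = 0000110000001100
  ((d & b) | (~c & b)) = 0000110100001101
  (((d & b) | (~c & b)) | a) = 0000110111111111
  ((((d & b) | (~c & b)) | a) | ~c) = 1100110111111111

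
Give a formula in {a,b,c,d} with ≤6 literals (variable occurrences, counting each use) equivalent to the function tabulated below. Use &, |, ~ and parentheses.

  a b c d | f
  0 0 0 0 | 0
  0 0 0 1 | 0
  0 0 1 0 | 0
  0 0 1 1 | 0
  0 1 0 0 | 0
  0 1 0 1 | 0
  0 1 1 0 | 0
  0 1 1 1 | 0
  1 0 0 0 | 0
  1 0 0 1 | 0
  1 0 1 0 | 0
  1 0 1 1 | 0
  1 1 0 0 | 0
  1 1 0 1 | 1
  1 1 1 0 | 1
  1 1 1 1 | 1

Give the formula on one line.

  (a & c) = 0000000000110011
  ~c = 1100110011001100
  (d & ~c) = 0100010001000100
  ((a & c) | (d & ~c)) = 0100010001110111
  (a & ((a & c) | (d & ~c))) = 0000000001110111
  (b & (a & ((a & c) | (d & ~c)))) = 0000000000000111

(b & (a & ((a & c) | (d & ~c))))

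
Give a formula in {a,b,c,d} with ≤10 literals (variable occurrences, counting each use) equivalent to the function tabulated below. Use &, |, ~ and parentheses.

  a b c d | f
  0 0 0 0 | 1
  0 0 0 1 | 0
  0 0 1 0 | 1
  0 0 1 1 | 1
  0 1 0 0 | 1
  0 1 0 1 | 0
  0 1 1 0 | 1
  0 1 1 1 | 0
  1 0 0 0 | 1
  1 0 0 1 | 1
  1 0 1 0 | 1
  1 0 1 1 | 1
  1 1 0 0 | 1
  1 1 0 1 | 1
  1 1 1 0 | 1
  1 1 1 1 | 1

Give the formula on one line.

  ~d = 1010101010101010
  (~d | a) = 1010101011111111
  ~b = 1111000011110000
  (~b & ~d) = 1010000010100000
  (c | a) = 0011001111111111
  (~b & (c | a)) = 0011000011110000
  ((~b & ~d) | (~b & (c | a))) = 1011000011110000
  ((~d | a) | ((~b & ~d) | (~b & (c | a)))) = 1011101011111111

((~d | a) | ((~b & ~d) | (~b & (c | a))))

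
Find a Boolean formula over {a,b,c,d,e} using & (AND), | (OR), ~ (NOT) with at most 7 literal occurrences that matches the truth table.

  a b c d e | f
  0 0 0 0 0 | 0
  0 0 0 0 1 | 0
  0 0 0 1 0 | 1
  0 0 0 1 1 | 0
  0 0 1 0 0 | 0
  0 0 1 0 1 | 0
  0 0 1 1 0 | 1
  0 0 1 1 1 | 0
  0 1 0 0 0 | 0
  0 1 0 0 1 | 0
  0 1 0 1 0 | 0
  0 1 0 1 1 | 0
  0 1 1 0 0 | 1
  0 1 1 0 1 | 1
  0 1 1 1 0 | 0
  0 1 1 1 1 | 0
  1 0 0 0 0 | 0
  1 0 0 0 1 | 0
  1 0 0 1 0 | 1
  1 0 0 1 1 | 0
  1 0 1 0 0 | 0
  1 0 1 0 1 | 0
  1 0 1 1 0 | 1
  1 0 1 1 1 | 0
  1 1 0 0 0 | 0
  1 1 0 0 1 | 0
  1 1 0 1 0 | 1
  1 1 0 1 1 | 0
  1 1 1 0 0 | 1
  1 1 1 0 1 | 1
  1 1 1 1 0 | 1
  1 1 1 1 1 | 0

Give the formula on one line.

  (b & c) = 00000000000011110000000000001111
  ~d = 11001100110011001100110011001100
  ((b & c) & ~d) = 00000000000011000000000000001100
  ~e = 10101010101010101010101010101010
  (d & ~e) = 00100010001000100010001000100010
  ~b = 11111111000000001111111100000000
  (a | ~b) = 11111111000000001111111111111111
  ((d & ~e) & (a | ~b)) = 00100010000000000010001000100010
  (((b & c) & ~d) | ((d & ~e) & (a | ~b))) = 00100010000011000010001000101110

(((b & c) & ~d) | ((d & ~e) & (a | ~b)))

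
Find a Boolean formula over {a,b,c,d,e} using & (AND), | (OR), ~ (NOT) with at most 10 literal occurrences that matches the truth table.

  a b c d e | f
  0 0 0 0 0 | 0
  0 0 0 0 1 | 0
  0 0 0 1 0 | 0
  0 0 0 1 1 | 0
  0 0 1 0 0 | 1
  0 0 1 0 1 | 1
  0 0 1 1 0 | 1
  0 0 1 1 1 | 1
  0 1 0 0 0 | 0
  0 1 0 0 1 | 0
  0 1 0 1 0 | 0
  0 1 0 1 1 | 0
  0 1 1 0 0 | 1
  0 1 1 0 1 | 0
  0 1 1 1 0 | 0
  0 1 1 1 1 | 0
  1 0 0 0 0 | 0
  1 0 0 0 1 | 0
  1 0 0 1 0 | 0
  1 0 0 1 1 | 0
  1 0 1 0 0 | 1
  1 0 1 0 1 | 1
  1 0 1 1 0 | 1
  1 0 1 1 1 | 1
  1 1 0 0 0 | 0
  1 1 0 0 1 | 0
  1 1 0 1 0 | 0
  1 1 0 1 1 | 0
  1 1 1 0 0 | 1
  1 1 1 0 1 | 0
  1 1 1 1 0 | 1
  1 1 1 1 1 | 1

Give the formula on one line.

  ~b = 11111111000000001111111100000000
  ~c = 11110000111100001111000011110000
  ~d = 11001100110011001100110011001100
  (~c | ~d) = 11111100111111001111110011111100
  ~e = 10101010101010101010101010101010
  ((~c | ~d) & ~e) = 10101000101010001010100010101000
  (~b | ((~c | ~d) & ~e)) = 11111111101010001111111110101000
  (c & a) = 00000000000000000000111100001111
  (d & (c & a)) = 00000000000000000000001100000011
  ((~b | ((~c | ~d) & ~e)) | (d & (c & a))) = 11111111101010001111111110101011
  (((~b | ((~c | ~d) & ~e)) | (d & (c & a))) & c) = 00001111000010000000111100001011

(((~b | ((~c | ~d) & ~e)) | (d & (c & a))) & c)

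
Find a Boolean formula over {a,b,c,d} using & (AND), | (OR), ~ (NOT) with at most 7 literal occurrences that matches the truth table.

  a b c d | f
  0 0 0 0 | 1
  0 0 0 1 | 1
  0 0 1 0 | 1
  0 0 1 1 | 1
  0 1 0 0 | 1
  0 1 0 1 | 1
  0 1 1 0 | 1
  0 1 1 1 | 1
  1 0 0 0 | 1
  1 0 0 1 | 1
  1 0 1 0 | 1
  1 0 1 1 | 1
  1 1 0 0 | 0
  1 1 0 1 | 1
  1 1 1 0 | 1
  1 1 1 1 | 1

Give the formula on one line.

(((~d & c) | (d | ~a)) | ~b)

  ~d = 1010101010101010
  (~d & c) = 0010001000100010
  ~a = 1111111100000000
  (d | ~a) = 1111111101010101
  ((~d & c) | (d | ~a)) = 1111111101110111
  ~b = 1111000011110000
  (((~d & c) | (d | ~a)) | ~b) = 1111111111110111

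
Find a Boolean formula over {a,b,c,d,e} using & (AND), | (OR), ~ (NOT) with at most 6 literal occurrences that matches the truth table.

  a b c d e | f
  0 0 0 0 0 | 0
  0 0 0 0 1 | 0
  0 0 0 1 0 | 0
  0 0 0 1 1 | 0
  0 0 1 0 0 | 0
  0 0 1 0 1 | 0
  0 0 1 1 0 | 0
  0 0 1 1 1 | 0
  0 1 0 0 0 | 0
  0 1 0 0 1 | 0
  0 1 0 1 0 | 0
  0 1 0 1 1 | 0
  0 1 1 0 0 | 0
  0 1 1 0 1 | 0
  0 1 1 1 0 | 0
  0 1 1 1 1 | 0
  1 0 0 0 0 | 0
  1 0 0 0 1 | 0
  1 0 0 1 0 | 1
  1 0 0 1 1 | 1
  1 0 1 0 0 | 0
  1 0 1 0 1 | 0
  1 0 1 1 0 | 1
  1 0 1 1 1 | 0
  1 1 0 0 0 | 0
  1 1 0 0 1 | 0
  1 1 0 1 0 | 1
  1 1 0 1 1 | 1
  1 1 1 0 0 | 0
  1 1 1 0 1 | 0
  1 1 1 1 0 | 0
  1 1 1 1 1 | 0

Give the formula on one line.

(a & ((~b & (d & ~e)) | (~c & d)))

  ~b = 11111111000000001111111100000000
  ~e = 10101010101010101010101010101010
  (d & ~e) = 00100010001000100010001000100010
  (~b & (d & ~e)) = 00100010000000000010001000000000
  ~c = 11110000111100001111000011110000
  (~c & d) = 00110000001100000011000000110000
  ((~b & (d & ~e)) | (~c & d)) = 00110010001100000011001000110000
  (a & ((~b & (d & ~e)) | (~c & d))) = 00000000000000000011001000110000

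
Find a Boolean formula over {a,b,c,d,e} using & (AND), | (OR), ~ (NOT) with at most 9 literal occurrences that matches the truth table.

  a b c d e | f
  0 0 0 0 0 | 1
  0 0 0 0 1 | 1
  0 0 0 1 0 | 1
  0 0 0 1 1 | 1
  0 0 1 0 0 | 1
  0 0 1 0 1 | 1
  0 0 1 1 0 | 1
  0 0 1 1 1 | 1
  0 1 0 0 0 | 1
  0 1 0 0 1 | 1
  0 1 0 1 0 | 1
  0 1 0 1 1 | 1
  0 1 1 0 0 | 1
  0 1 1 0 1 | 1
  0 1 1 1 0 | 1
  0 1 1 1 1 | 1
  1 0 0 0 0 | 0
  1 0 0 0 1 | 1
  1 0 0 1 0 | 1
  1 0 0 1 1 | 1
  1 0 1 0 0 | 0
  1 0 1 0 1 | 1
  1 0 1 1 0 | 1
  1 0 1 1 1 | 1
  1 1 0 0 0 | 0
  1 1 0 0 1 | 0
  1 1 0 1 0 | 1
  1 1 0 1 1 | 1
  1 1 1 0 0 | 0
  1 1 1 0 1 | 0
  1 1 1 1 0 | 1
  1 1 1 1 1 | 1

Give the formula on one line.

(~a | (((d & e) | (d & (b | ~e))) | ((e | ~a) & ~b)))

  ~a = 11111111111111110000000000000000
  (d & e) = 00010001000100010001000100010001
  ~e = 10101010101010101010101010101010
  (b | ~e) = 10101010111111111010101011111111
  (d & (b | ~e)) = 00100010001100110010001000110011
  ((d & e) | (d & (b | ~e))) = 00110011001100110011001100110011
  (e | ~a) = 11111111111111110101010101010101
  ~b = 11111111000000001111111100000000
  ((e | ~a) & ~b) = 11111111000000000101010100000000
  (((d & e) | (d & (b | ~e))) | ((e | ~a) & ~b)) = 11111111001100110111011100110011
  (~a | (((d & e) | (d & (b | ~e))) | ((e | ~a) & ~b))) = 11111111111111110111011100110011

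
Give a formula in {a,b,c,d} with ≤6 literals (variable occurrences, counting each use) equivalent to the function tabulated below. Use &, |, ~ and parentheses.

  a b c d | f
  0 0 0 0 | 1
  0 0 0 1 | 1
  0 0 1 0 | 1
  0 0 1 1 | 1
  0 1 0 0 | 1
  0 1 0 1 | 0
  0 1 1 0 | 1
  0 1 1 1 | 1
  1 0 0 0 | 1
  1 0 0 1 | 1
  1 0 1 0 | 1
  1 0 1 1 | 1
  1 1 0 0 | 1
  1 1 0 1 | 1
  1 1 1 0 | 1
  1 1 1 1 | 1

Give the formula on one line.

((a | ~b) | (~d | (d & c)))

  ~b = 1111000011110000
  (a | ~b) = 1111000011111111
  ~d = 1010101010101010
  (d & c) = 0001000100010001
  (~d | (d & c)) = 1011101110111011
  ((a | ~b) | (~d | (d & c))) = 1111101111111111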